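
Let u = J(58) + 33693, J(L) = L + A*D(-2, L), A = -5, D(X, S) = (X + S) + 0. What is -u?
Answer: -33471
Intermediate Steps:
D(X, S) = S + X (D(X, S) = (S + X) + 0 = S + X)
J(L) = 10 - 4*L (J(L) = L - 5*(L - 2) = L - 5*(-2 + L) = L + (10 - 5*L) = 10 - 4*L)
u = 33471 (u = (10 - 4*58) + 33693 = (10 - 232) + 33693 = -222 + 33693 = 33471)
-u = -1*33471 = -33471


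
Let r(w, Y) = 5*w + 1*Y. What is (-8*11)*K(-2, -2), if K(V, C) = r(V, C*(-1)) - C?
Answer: 528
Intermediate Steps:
r(w, Y) = Y + 5*w (r(w, Y) = 5*w + Y = Y + 5*w)
K(V, C) = -2*C + 5*V (K(V, C) = (C*(-1) + 5*V) - C = (-C + 5*V) - C = -2*C + 5*V)
(-8*11)*K(-2, -2) = (-8*11)*(-2*(-2) + 5*(-2)) = -88*(4 - 10) = -88*(-6) = 528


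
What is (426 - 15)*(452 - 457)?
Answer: -2055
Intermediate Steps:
(426 - 15)*(452 - 457) = 411*(-5) = -2055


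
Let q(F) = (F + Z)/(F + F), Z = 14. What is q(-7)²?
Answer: ¼ ≈ 0.25000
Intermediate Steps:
q(F) = (14 + F)/(2*F) (q(F) = (F + 14)/(F + F) = (14 + F)/((2*F)) = (14 + F)*(1/(2*F)) = (14 + F)/(2*F))
q(-7)² = ((½)*(14 - 7)/(-7))² = ((½)*(-⅐)*7)² = (-½)² = ¼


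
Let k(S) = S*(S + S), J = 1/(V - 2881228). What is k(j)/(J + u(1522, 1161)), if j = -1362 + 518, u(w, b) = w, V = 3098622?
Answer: 309715144768/330873669 ≈ 936.05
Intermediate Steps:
J = 1/217394 (J = 1/(3098622 - 2881228) = 1/217394 ≈ 4.5999e-6)
j = -844
k(S) = 2*S² (k(S) = S*(2*S) = 2*S²)
k(j)/(J + u(1522, 1161)) = (2*(-844)²)/(1/217394 + 1522) = (2*712336)/(330873669/217394) = 1424672*(217394/330873669) = 309715144768/330873669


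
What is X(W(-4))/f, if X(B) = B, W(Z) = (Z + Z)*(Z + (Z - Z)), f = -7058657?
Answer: -32/7058657 ≈ -4.5334e-6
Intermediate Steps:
W(Z) = 2*Z² (W(Z) = (2*Z)*(Z + 0) = (2*Z)*Z = 2*Z²)
X(W(-4))/f = (2*(-4)²)/(-7058657) = (2*16)*(-1/7058657) = 32*(-1/7058657) = -32/7058657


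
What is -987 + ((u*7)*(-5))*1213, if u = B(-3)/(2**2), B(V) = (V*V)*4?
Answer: -383082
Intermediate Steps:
B(V) = 4*V**2 (B(V) = V**2*4 = 4*V**2)
u = 9 (u = (4*(-3)**2)/(2**2) = (4*9)/4 = 36*(1/4) = 9)
-987 + ((u*7)*(-5))*1213 = -987 + ((9*7)*(-5))*1213 = -987 + (63*(-5))*1213 = -987 - 315*1213 = -987 - 382095 = -383082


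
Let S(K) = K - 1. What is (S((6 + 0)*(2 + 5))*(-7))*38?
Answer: -10906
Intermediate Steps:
S(K) = -1 + K
(S((6 + 0)*(2 + 5))*(-7))*38 = ((-1 + (6 + 0)*(2 + 5))*(-7))*38 = ((-1 + 6*7)*(-7))*38 = ((-1 + 42)*(-7))*38 = (41*(-7))*38 = -287*38 = -10906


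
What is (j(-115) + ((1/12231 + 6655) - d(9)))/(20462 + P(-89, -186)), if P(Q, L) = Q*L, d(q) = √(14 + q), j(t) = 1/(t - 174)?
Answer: 23523809203/130842639144 - √23/37016 ≈ 0.17966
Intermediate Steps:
j(t) = 1/(-174 + t)
P(Q, L) = L*Q
(j(-115) + ((1/12231 + 6655) - d(9)))/(20462 + P(-89, -186)) = (1/(-174 - 115) + ((1/12231 + 6655) - √(14 + 9)))/(20462 - 186*(-89)) = (1/(-289) + ((1/12231 + 6655) - √23))/(20462 + 16554) = (-1/289 + (81397306/12231 - √23))/37016 = (23523809203/3534759 - √23)*(1/37016) = 23523809203/130842639144 - √23/37016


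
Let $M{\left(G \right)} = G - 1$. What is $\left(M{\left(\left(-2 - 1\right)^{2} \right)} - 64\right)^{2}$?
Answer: $3136$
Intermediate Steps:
$M{\left(G \right)} = -1 + G$ ($M{\left(G \right)} = G + \left(-1 + 0\right) = G - 1 = -1 + G$)
$\left(M{\left(\left(-2 - 1\right)^{2} \right)} - 64\right)^{2} = \left(\left(-1 + \left(-2 - 1\right)^{2}\right) - 64\right)^{2} = \left(\left(-1 + \left(-3\right)^{2}\right) - 64\right)^{2} = \left(\left(-1 + 9\right) - 64\right)^{2} = \left(8 - 64\right)^{2} = \left(-56\right)^{2} = 3136$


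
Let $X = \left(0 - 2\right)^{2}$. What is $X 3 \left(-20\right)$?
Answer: $-240$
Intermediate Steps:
$X = 4$ ($X = \left(-2\right)^{2} = 4$)
$X 3 \left(-20\right) = 4 \cdot 3 \left(-20\right) = 12 \left(-20\right) = -240$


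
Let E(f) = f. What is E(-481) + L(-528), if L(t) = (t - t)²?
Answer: -481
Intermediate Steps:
L(t) = 0 (L(t) = 0² = 0)
E(-481) + L(-528) = -481 + 0 = -481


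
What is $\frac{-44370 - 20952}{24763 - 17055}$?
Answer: $- \frac{32661}{3854} \approx -8.4746$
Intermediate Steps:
$\frac{-44370 - 20952}{24763 - 17055} = - \frac{65322}{7708} = \left(-65322\right) \frac{1}{7708} = - \frac{32661}{3854}$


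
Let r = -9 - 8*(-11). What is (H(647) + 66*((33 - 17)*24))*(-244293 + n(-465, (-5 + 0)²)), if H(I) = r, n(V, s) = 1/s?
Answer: -155266498052/25 ≈ -6.2107e+9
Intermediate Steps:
r = 79 (r = -9 + 88 = 79)
H(I) = 79
(H(647) + 66*((33 - 17)*24))*(-244293 + n(-465, (-5 + 0)²)) = (79 + 66*((33 - 17)*24))*(-244293 + 1/((-5 + 0)²)) = (79 + 66*(16*24))*(-244293 + 1/((-5)²)) = (79 + 66*384)*(-244293 + 1/25) = (79 + 25344)*(-244293 + 1/25) = 25423*(-6107324/25) = -155266498052/25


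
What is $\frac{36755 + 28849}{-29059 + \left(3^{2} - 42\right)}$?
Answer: $- \frac{2343}{1039} \approx -2.2551$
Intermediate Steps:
$\frac{36755 + 28849}{-29059 + \left(3^{2} - 42\right)} = \frac{65604}{-29059 + \left(9 - 42\right)} = \frac{65604}{-29059 - 33} = \frac{65604}{-29092} = 65604 \left(- \frac{1}{29092}\right) = - \frac{2343}{1039}$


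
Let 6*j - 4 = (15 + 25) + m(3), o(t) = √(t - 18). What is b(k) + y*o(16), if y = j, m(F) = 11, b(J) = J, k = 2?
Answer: 2 + 55*I*√2/6 ≈ 2.0 + 12.964*I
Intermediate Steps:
o(t) = √(-18 + t)
j = 55/6 (j = ⅔ + ((15 + 25) + 11)/6 = ⅔ + (40 + 11)/6 = ⅔ + (⅙)*51 = ⅔ + 17/2 = 55/6 ≈ 9.1667)
y = 55/6 ≈ 9.1667
b(k) + y*o(16) = 2 + 55*√(-18 + 16)/6 = 2 + 55*√(-2)/6 = 2 + 55*(I*√2)/6 = 2 + 55*I*√2/6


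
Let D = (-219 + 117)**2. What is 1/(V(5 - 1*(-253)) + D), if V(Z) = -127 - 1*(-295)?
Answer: 1/10572 ≈ 9.4589e-5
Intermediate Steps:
V(Z) = 168 (V(Z) = -127 + 295 = 168)
D = 10404 (D = (-102)**2 = 10404)
1/(V(5 - 1*(-253)) + D) = 1/(168 + 10404) = 1/10572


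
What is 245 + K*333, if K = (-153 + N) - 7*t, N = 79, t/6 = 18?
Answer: -276145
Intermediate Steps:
t = 108 (t = 6*18 = 108)
K = -830 (K = (-153 + 79) - 7*108 = -74 - 756 = -830)
245 + K*333 = 245 - 830*333 = 245 - 276390 = -276145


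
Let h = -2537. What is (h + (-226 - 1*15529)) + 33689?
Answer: 15397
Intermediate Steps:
(h + (-226 - 1*15529)) + 33689 = (-2537 + (-226 - 1*15529)) + 33689 = (-2537 + (-226 - 15529)) + 33689 = (-2537 - 15755) + 33689 = -18292 + 33689 = 15397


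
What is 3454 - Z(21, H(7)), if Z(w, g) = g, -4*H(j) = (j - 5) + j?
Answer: 13825/4 ≈ 3456.3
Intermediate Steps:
H(j) = 5/4 - j/2 (H(j) = -((j - 5) + j)/4 = -((-5 + j) + j)/4 = -(-5 + 2*j)/4 = 5/4 - j/2)
3454 - Z(21, H(7)) = 3454 - (5/4 - ½*7) = 3454 - (5/4 - 7/2) = 3454 - 1*(-9/4) = 3454 + 9/4 = 13825/4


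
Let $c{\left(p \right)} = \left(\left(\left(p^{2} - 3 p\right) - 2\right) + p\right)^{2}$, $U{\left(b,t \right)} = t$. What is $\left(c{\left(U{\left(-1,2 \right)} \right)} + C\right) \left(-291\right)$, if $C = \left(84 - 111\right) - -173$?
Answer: $-43650$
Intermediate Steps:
$C = 146$ ($C = \left(84 - 111\right) + 173 = -27 + 173 = 146$)
$c{\left(p \right)} = \left(-2 + p^{2} - 2 p\right)^{2}$ ($c{\left(p \right)} = \left(\left(-2 + p^{2} - 3 p\right) + p\right)^{2} = \left(-2 + p^{2} - 2 p\right)^{2}$)
$\left(c{\left(U{\left(-1,2 \right)} \right)} + C\right) \left(-291\right) = \left(\left(2 - 2^{2} + 2 \cdot 2\right)^{2} + 146\right) \left(-291\right) = \left(\left(2 - 4 + 4\right)^{2} + 146\right) \left(-291\right) = \left(2^{2} + 146\right) \left(-291\right) = \left(4 + 146\right) \left(-291\right) = 150 \left(-291\right) = -43650$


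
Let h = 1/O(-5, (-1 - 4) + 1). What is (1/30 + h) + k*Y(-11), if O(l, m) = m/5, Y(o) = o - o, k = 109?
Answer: -73/60 ≈ -1.2167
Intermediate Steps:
Y(o) = 0
O(l, m) = m/5 (O(l, m) = m*(1/5) = m/5)
h = -5/4 (h = 1/(((-1 - 4) + 1)/5) = 1/((-5 + 1)/5) = 1/((1/5)*(-4)) = 1/(-4/5) = -5/4 ≈ -1.2500)
(1/30 + h) + k*Y(-11) = (1/30 - 5/4) + 109*0 = (1/30 - 5/4) + 0 = -73/60 + 0 = -73/60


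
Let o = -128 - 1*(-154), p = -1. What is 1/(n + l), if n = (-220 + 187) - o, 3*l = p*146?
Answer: -3/323 ≈ -0.0092879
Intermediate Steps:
o = 26 (o = -128 + 154 = 26)
l = -146/3 (l = (-1*146)/3 = (⅓)*(-146) = -146/3 ≈ -48.667)
n = -59 (n = (-220 + 187) - 1*26 = -33 - 26 = -59)
1/(n + l) = 1/(-59 - 146/3) = 1/(-323/3) = -3/323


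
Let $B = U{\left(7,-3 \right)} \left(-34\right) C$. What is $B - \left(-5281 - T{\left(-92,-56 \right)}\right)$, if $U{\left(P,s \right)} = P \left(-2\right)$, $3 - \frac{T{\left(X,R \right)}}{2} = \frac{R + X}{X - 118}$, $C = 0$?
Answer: $\frac{554987}{105} \approx 5285.6$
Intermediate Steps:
$T{\left(X,R \right)} = 6 - \frac{2 \left(R + X\right)}{-118 + X}$ ($T{\left(X,R \right)} = 6 - 2 \frac{R + X}{X - 118} = 6 - 2 \frac{R + X}{-118 + X} = 6 - \frac{2 \left(R + X\right)}{-118 + X}$)
$U{\left(P,s \right)} = - 2 P$
$B = 0$ ($B = \left(-2\right) 7 \left(-34\right) 0 = \left(-14\right) \left(-34\right) 0 = 476 \cdot 0 = 0$)
$B - \left(-5281 - T{\left(-92,-56 \right)}\right) = 0 - \left(-5281 - \frac{2 \left(-354 - -56 + 2 \left(-92\right)\right)}{-118 - 92}\right) = 0 - \left(-5281 - \frac{2 \left(-354 + 56 - 184\right)}{-210}\right) = 0 - \left(-5281 - 2 \left(- \frac{1}{210}\right) \left(-482\right)\right) = 0 - \left(-5281 - \frac{482}{105}\right) = 0 - - \frac{554987}{105} = 0 + \frac{554987}{105} = \frac{554987}{105}$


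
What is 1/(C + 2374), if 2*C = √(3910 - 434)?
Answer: 2374/5635007 - √869/5635007 ≈ 0.00041606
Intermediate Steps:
C = √869 (C = √(3910 - 434)/2 = √3476/2 = (2*√869)/2 = √869 ≈ 29.479)
1/(C + 2374) = 1/(√869 + 2374) = 1/(2374 + √869)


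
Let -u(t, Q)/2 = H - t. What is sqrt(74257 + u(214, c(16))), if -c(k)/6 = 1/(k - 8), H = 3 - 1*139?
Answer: sqrt(74957) ≈ 273.78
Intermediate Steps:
H = -136 (H = 3 - 139 = -136)
c(k) = -6/(-8 + k) (c(k) = -6/(k - 8) = -6/(-8 + k))
u(t, Q) = 272 + 2*t (u(t, Q) = -2*(-136 - t) = 272 + 2*t)
sqrt(74257 + u(214, c(16))) = sqrt(74257 + (272 + 2*214)) = sqrt(74257 + (272 + 428)) = sqrt(74257 + 700) = sqrt(74957)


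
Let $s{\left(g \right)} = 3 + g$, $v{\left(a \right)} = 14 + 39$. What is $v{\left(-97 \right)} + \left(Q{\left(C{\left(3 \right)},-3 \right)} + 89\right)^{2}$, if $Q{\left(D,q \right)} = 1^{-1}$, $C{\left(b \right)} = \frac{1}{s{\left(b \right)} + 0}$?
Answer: $8153$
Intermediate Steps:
$v{\left(a \right)} = 53$
$C{\left(b \right)} = \frac{1}{3 + b}$ ($C{\left(b \right)} = \frac{1}{\left(3 + b\right) + 0} = \frac{1}{3 + b}$)
$Q{\left(D,q \right)} = 1$
$v{\left(-97 \right)} + \left(Q{\left(C{\left(3 \right)},-3 \right)} + 89\right)^{2} = 53 + \left(1 + 89\right)^{2} = 53 + 90^{2} = 53 + 8100 = 8153$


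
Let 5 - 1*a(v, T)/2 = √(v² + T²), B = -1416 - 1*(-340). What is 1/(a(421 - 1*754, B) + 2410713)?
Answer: 2410723/5811580308069 + 2*√1268665/5811580308069 ≈ 4.1520e-7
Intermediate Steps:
B = -1076 (B = -1416 + 340 = -1076)
a(v, T) = 10 - 2*√(T² + v²) (a(v, T) = 10 - 2*√(v² + T²) = 10 - 2*√(T² + v²))
1/(a(421 - 1*754, B) + 2410713) = 1/((10 - 2*√((-1076)² + (421 - 1*754)²)) + 2410713) = 1/((10 - 2*√(1157776 + (421 - 754)²)) + 2410713) = 1/((10 - 2*√(1157776 + (-333)²)) + 2410713) = 1/((10 - 2*√(1157776 + 110889)) + 2410713) = 1/((10 - 2*√1268665) + 2410713) = 1/(2410723 - 2*√1268665)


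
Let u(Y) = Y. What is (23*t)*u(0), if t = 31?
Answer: 0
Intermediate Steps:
(23*t)*u(0) = (23*31)*0 = 713*0 = 0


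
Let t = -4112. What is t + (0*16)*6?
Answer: -4112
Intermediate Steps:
t + (0*16)*6 = -4112 + (0*16)*6 = -4112 + 0*6 = -4112 + 0 = -4112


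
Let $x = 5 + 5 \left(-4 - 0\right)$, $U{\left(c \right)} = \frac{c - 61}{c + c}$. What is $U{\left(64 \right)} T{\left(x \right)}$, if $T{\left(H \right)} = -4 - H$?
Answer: $\frac{33}{128} \approx 0.25781$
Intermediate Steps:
$U{\left(c \right)} = \frac{-61 + c}{2 c}$
$x = -15$ ($x = 5 + 5 \left(-4 + 0\right) = 5 + 5 \left(-4\right) = 5 - 20 = -15$)
$U{\left(64 \right)} T{\left(x \right)} = \frac{-61 + 64}{2 \cdot 64} \left(-4 - -15\right) = \frac{1}{2} \cdot \frac{1}{64} \cdot 3 \left(-4 + 15\right) = \frac{3}{128} \cdot 11 = \frac{33}{128}$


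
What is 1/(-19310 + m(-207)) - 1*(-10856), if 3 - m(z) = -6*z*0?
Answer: 209596791/19307 ≈ 10856.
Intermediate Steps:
m(z) = 3 (m(z) = 3 - (-6*z)*0 = 3 - 1*0 = 3 + 0 = 3)
1/(-19310 + m(-207)) - 1*(-10856) = 1/(-19310 + 3) - 1*(-10856) = 1/(-19307) + 10856 = -1/19307 + 10856 = 209596791/19307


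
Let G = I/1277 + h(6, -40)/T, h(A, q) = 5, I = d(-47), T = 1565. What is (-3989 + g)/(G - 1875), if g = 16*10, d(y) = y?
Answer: 218636447/107064687 ≈ 2.0421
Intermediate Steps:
I = -47
g = 160
G = -13434/399701 (G = -47/1277 + 5/1565 = -47*1/1277 + 5*(1/1565) = -47/1277 + 1/313 = -13434/399701 ≈ -0.033610)
(-3989 + g)/(G - 1875) = (-3989 + 160)/(-13434/399701 - 1875) = -3829/(-749452809/399701) = -3829*(-399701/749452809) = 218636447/107064687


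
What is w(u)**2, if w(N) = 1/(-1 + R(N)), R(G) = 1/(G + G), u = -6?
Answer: 144/169 ≈ 0.85207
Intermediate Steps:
R(G) = 1/(2*G)
w(N) = 1/(-1 + 1/(2*N))
w(u)**2 = (-2*(-6)/(-1 + 2*(-6)))**2 = (-2*(-6)/(-1 - 12))**2 = (-2*(-6)/(-13))**2 = (-2*(-6)*(-1/13))**2 = (-12/13)**2 = 144/169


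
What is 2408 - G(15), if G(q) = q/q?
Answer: 2407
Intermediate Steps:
G(q) = 1
2408 - G(15) = 2408 - 1*1 = 2408 - 1 = 2407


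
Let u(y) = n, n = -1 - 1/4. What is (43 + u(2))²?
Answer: 27889/16 ≈ 1743.1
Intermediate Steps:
n = -5/4 (n = -1 - 1/4 = -1 - 1*¼ = -1 - ¼ = -5/4 ≈ -1.2500)
u(y) = -5/4
(43 + u(2))² = (43 - 5/4)² = (167/4)² = 27889/16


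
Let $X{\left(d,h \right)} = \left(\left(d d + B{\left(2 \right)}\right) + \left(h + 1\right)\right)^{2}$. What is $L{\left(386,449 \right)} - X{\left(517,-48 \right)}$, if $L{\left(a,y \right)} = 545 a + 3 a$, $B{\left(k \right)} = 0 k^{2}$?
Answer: $-71418075036$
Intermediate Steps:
$B{\left(k \right)} = 0$
$L{\left(a,y \right)} = 548 a$
$X{\left(d,h \right)} = \left(1 + h + d^{2}\right)^{2}$ ($X{\left(d,h \right)} = \left(\left(d d + 0\right) + \left(h + 1\right)\right)^{2} = \left(\left(d^{2} + 0\right) + \left(1 + h\right)\right)^{2} = \left(d^{2} + \left(1 + h\right)\right)^{2} = \left(1 + h + d^{2}\right)^{2}$)
$L{\left(386,449 \right)} - X{\left(517,-48 \right)} = 548 \cdot 386 - \left(1 - 48 + 517^{2}\right)^{2} = 211528 - \left(1 - 48 + 267289\right)^{2} = 211528 - 267242^{2} = 211528 - 71418286564 = -71418075036$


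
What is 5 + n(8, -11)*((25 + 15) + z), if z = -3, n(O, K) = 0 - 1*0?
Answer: 5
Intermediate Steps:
n(O, K) = 0 (n(O, K) = 0 + 0 = 0)
5 + n(8, -11)*((25 + 15) + z) = 5 + 0*((25 + 15) - 3) = 5 + 0*(40 - 3) = 5 + 0*37 = 5 + 0 = 5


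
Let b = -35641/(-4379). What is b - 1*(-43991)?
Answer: 6643870/151 ≈ 43999.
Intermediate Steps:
b = 1229/151 (b = -35641*(-1/4379) = 1229/151 ≈ 8.1391)
b - 1*(-43991) = 1229/151 - 1*(-43991) = 1229/151 + 43991 = 6643870/151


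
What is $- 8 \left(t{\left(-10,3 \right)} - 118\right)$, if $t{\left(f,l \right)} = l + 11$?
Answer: $832$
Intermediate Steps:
$t{\left(f,l \right)} = 11 + l$
$- 8 \left(t{\left(-10,3 \right)} - 118\right) = - 8 \left(\left(11 + 3\right) - 118\right) = - 8 \left(14 - 118\right) = \left(-8\right) \left(-104\right) = 832$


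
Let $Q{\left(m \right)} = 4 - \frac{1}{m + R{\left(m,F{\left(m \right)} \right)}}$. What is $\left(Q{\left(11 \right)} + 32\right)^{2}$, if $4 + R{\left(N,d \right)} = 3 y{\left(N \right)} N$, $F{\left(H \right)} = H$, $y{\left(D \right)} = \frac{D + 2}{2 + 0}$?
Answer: $\frac{254274916}{196249} \approx 1295.7$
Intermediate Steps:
$y{\left(D \right)} = 1 + \frac{D}{2}$ ($y{\left(D \right)} = \frac{2 + D}{2} = \left(2 + D\right) \frac{1}{2} = 1 + \frac{D}{2}$)
$R{\left(N,d \right)} = -4 + N \left(3 + \frac{3 N}{2}\right)$ ($R{\left(N,d \right)} = -4 + 3 \left(1 + \frac{N}{2}\right) N = -4 + \left(3 + \frac{3 N}{2}\right) N = -4 + N \left(3 + \frac{3 N}{2}\right)$)
$Q{\left(m \right)} = 4 - \frac{1}{-4 + m + \frac{3 m \left(2 + m\right)}{2}}$ ($Q{\left(m \right)} = 4 - \frac{1}{m + \left(-4 + \frac{3 m \left(2 + m\right)}{2}\right)} = 4 - \frac{1}{-4 + m + \frac{3 m \left(2 + m\right)}{2}}$)
$\left(Q{\left(11 \right)} + 32\right)^{2} = \left(\frac{2 \left(-17 + 6 \cdot 11^{2} + 16 \cdot 11\right)}{-8 + 3 \cdot 11^{2} + 8 \cdot 11} + 32\right)^{2} = \left(\frac{2 \left(-17 + 6 \cdot 121 + 176\right)}{-8 + 3 \cdot 121 + 88} + 32\right)^{2} = \left(\frac{2 \left(-17 + 726 + 176\right)}{-8 + 363 + 88} + 32\right)^{2} = \left(2 \cdot \frac{1}{443} \cdot 885 + 32\right)^{2} = \left(\frac{1770}{443} + 32\right)^{2} = \left(\frac{15946}{443}\right)^{2} = \frac{254274916}{196249}$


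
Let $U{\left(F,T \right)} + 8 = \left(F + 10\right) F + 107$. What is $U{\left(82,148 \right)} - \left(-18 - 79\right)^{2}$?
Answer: $-1766$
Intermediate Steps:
$U{\left(F,T \right)} = 99 + F \left(10 + F\right)$ ($U{\left(F,T \right)} = -8 + \left(\left(F + 10\right) F + 107\right) = -8 + \left(\left(10 + F\right) F + 107\right) = -8 + \left(F \left(10 + F\right) + 107\right) = -8 + \left(107 + F \left(10 + F\right)\right) = 99 + F \left(10 + F\right)$)
$U{\left(82,148 \right)} - \left(-18 - 79\right)^{2} = \left(99 + 82^{2} + 10 \cdot 82\right) - \left(-18 - 79\right)^{2} = \left(99 + 6724 + 820\right) - \left(-97\right)^{2} = 7643 - 9409 = -1766$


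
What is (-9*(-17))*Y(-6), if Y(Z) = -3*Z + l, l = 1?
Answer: 2907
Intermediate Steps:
Y(Z) = 1 - 3*Z (Y(Z) = -3*Z + 1 = 1 - 3*Z)
(-9*(-17))*Y(-6) = (-9*(-17))*(1 - 3*(-6)) = 153*(1 + 18) = 153*19 = 2907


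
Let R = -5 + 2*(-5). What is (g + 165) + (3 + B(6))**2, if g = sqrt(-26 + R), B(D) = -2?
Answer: 166 + I*sqrt(41) ≈ 166.0 + 6.4031*I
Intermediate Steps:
R = -15 (R = -5 - 10 = -15)
g = I*sqrt(41) (g = sqrt(-26 - 15) = sqrt(-41) = I*sqrt(41) ≈ 6.4031*I)
(g + 165) + (3 + B(6))**2 = (I*sqrt(41) + 165) + (3 - 2)**2 = (165 + I*sqrt(41)) + 1**2 = (165 + I*sqrt(41)) + 1 = 166 + I*sqrt(41)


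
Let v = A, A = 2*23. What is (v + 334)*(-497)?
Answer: -188860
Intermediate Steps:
A = 46
v = 46
(v + 334)*(-497) = (46 + 334)*(-497) = 380*(-497) = -188860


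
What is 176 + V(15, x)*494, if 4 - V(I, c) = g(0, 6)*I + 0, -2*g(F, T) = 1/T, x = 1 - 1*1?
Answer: 5539/2 ≈ 2769.5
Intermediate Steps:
x = 0 (x = 1 - 1 = 0)
g(F, T) = -1/(2*T)
V(I, c) = 4 + I/12 (V(I, c) = 4 - ((-1/2/6)*I + 0) = 4 - ((-1/2*1/6)*I + 0) = 4 - (-I/12 + 0) = 4 - (-1)*I/12 = 4 + I/12)
176 + V(15, x)*494 = 176 + (4 + (1/12)*15)*494 = 176 + (4 + 5/4)*494 = 176 + (21/4)*494 = 176 + 5187/2 = 5539/2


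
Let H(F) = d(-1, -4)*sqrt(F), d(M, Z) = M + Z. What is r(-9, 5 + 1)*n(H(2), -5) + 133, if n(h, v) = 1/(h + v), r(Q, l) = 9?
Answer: 674/5 - 9*sqrt(2)/5 ≈ 132.25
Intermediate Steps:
H(F) = -5*sqrt(F) (H(F) = (-1 - 4)*sqrt(F) = -5*sqrt(F))
r(-9, 5 + 1)*n(H(2), -5) + 133 = 9/(-5*sqrt(2) - 5) + 133 = 9/(-5 - 5*sqrt(2)) + 133 = 133 + 9/(-5 - 5*sqrt(2))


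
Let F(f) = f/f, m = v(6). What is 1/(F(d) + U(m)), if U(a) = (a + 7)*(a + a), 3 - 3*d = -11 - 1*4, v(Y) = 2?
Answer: 1/37 ≈ 0.027027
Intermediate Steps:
d = 6 (d = 1 - (-11 - 1*4)/3 = 1 - (-11 - 4)/3 = 1 - ⅓*(-15) = 1 + 5 = 6)
m = 2
U(a) = 2*a*(7 + a) (U(a) = (7 + a)*(2*a) = 2*a*(7 + a))
F(f) = 1
1/(F(d) + U(m)) = 1/(1 + 2*2*(7 + 2)) = 1/(1 + 2*2*9) = 1/(1 + 36) = 1/37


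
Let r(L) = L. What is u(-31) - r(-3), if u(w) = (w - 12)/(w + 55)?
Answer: 29/24 ≈ 1.2083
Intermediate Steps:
u(w) = (-12 + w)/(55 + w)
u(-31) - r(-3) = (-12 - 31)/(55 - 31) - 1*(-3) = -43/24 + 3 = 29/24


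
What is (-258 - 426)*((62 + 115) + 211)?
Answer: -265392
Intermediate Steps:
(-258 - 426)*((62 + 115) + 211) = -684*(177 + 211) = -684*388 = -265392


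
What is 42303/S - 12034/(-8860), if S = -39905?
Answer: 10541219/35355830 ≈ 0.29815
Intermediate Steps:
42303/S - 12034/(-8860) = 42303/(-39905) - 12034/(-8860) = 42303*(-1/39905) - 12034*(-1/8860) = -42303/39905 + 6017/4430 = 10541219/35355830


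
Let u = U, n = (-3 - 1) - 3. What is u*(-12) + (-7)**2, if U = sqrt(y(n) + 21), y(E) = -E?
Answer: 49 - 24*sqrt(7) ≈ -14.498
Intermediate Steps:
n = -7 (n = -4 - 3 = -7)
U = 2*sqrt(7) (U = sqrt(-1*(-7) + 21) = sqrt(7 + 21) = sqrt(28) = 2*sqrt(7) ≈ 5.2915)
u = 2*sqrt(7) ≈ 5.2915
u*(-12) + (-7)**2 = (2*sqrt(7))*(-12) + (-7)**2 = -24*sqrt(7) + 49 = 49 - 24*sqrt(7)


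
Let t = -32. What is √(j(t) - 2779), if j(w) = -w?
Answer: I*√2747 ≈ 52.412*I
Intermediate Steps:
√(j(t) - 2779) = √(-1*(-32) - 2779) = √(32 - 2779) = √(-2747) = I*√2747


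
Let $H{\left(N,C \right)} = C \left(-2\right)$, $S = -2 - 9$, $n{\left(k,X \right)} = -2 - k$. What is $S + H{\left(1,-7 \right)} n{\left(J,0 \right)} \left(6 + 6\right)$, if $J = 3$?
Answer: $-851$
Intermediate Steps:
$S = -11$ ($S = -2 - 9 = -11$)
$H{\left(N,C \right)} = - 2 C$
$S + H{\left(1,-7 \right)} n{\left(J,0 \right)} \left(6 + 6\right) = -11 + \left(-2\right) \left(-7\right) \left(-2 - 3\right) \left(6 + 6\right) = -11 + 14 \left(-2 - 3\right) 12 = -11 + 14 \left(\left(-5\right) 12\right) = -11 + 14 \left(-60\right) = -11 - 840 = -851$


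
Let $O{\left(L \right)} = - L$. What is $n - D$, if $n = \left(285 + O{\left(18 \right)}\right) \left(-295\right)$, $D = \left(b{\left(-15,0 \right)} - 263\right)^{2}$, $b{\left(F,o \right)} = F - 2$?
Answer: $-157165$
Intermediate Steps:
$b{\left(F,o \right)} = -2 + F$ ($b{\left(F,o \right)} = F - 2 = -2 + F$)
$D = 78400$ ($D = \left(\left(-2 - 15\right) - 263\right)^{2} = \left(-17 - 263\right)^{2} = \left(-280\right)^{2} = 78400$)
$n = -78765$ ($n = \left(285 - 18\right) \left(-295\right) = 267 \left(-295\right) = -78765$)
$n - D = -78765 - 78400 = -157165$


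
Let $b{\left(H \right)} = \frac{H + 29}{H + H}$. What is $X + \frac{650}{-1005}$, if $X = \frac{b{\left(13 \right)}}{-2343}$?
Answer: $- \frac{1321297}{2040753} \approx -0.64746$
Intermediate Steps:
$b{\left(H \right)} = \frac{29 + H}{2 H}$
$X = - \frac{7}{10153}$ ($X = \frac{\frac{1}{2} \cdot \frac{1}{13} \left(29 + 13\right)}{-2343} = \frac{1}{2} \cdot \frac{1}{13} \cdot 42 \left(- \frac{1}{2343}\right) = \frac{21}{13} \left(- \frac{1}{2343}\right) = - \frac{7}{10153} \approx -0.00068945$)
$X + \frac{650}{-1005} = - \frac{7}{10153} + \frac{650}{-1005} = - \frac{7}{10153} + 650 \left(- \frac{1}{1005}\right) = - \frac{7}{10153} - \frac{130}{201} = - \frac{1321297}{2040753}$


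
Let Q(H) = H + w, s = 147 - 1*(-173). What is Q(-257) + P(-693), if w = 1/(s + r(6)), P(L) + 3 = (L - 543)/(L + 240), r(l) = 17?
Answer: -13091625/50887 ≈ -257.27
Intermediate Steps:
s = 320 (s = 147 + 173 = 320)
P(L) = -3 + (-543 + L)/(240 + L) (P(L) = -3 + (L - 543)/(L + 240) = -3 + (-543 + L)/(240 + L))
w = 1/337 (w = 1/(320 + 17) = 1/337 ≈ 0.0029674)
Q(H) = 1/337 + H (Q(H) = H + 1/337 = 1/337 + H)
Q(-257) + P(-693) = (1/337 - 257) + (-1263 - 2*(-693))/(240 - 693) = -86608/337 + (-1263 + 1386)/(-453) = -86608/337 - 1/453*123 = -86608/337 - 41/151 = -13091625/50887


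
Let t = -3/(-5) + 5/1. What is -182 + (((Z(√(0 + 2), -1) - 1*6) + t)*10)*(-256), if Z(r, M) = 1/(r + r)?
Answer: 842 - 640*√2 ≈ -63.097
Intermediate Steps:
t = 28/5 (t = -3*(-⅕) + 5*1 = ⅗ + 5 = 28/5 ≈ 5.6000)
Z(r, M) = 1/(2*r)
-182 + (((Z(√(0 + 2), -1) - 1*6) + t)*10)*(-256) = -182 + (((1/(2*(√(0 + 2))) - 1*6) + 28/5)*10)*(-256) = -182 + (((1/(2*(√2)) - 6) + 28/5)*10)*(-256) = -182 + ((((√2/2)/2 - 6) + 28/5)*10)*(-256) = -182 + (((√2/4 - 6) + 28/5)*10)*(-256) = -182 + (((-6 + √2/4) + 28/5)*10)*(-256) = -182 + ((-⅖ + √2/4)*10)*(-256) = -182 + (-4 + 5*√2/2)*(-256) = -182 + (1024 - 640*√2) = 842 - 640*√2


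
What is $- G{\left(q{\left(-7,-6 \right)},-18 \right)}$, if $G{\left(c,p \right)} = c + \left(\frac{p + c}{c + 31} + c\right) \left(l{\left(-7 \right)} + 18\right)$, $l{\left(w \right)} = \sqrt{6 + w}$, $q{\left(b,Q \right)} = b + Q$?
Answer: $278 + \frac{265 i}{18} \approx 278.0 + 14.722 i$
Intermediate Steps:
$q{\left(b,Q \right)} = Q + b$
$G{\left(c,p \right)} = c + \left(18 + i\right) \left(c + \frac{c + p}{31 + c}\right)$ ($G{\left(c,p \right)} = c + \left(\frac{p + c}{c + 31} + c\right) \left(\sqrt{6 - 7} + 18\right) = c + \left(\frac{c + p}{31 + c} + c\right) \left(\sqrt{-1} + 18\right) = c + \left(\frac{c + p}{31 + c} + c\right) \left(i + 18\right) = c + \left(c + \frac{c + p}{31 + c}\right) \left(18 + i\right) = c + \left(18 + i\right) \left(c + \frac{c + p}{31 + c}\right)$)
$- G{\left(q{\left(-7,-6 \right)},-18 \right)} = - \frac{\left(-6 - 7\right) \left(607 + 32 i\right) - 18 \left(18 + i\right) + \left(-6 - 7\right)^{2} \left(19 + i\right)}{31 - 13} = - \frac{- 13 \left(607 + 32 i\right) - \left(324 + 18 i\right) + \left(-13\right)^{2} \left(19 + i\right)}{31 - 13} = - \frac{\left(-7891 - 416 i\right) - \left(324 + 18 i\right) + 169 \left(19 + i\right)}{18} = - \frac{\left(-7891 - 416 i\right) - \left(324 + 18 i\right) + \left(3211 + 169 i\right)}{18} = - \frac{-5004 - 265 i}{18} = - (-278 - \frac{265 i}{18}) = 278 + \frac{265 i}{18}$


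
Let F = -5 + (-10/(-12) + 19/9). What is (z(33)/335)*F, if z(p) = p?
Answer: -407/2010 ≈ -0.20249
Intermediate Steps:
F = -37/18 (F = -5 + (-10*(-1/12) + 19*(⅑)) = -5 + (⅚ + 19/9) = -5 + 53/18 = -37/18 ≈ -2.0556)
(z(33)/335)*F = (33/335)*(-37/18) = -407/2010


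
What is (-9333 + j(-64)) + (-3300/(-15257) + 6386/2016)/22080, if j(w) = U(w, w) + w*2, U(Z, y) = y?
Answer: -294036361220909/30869959680 ≈ -9525.0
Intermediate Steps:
j(w) = 3*w (j(w) = w + w*2 = w + 2*w = 3*w)
(-9333 + j(-64)) + (-3300/(-15257) + 6386/2016)/22080 = (-9333 + 3*(-64)) + (-3300/(-15257) + 6386/2016)/22080 = (-9333 - 192) + (-3300*(-1/15257) + 6386*(1/2016))*(1/22080) = -9525 + (300/1387 + 3193/1008)*(1/22080) = -9525 + (4731091/1398096)*(1/22080) = -9525 + 4731091/30869959680 = -294036361220909/30869959680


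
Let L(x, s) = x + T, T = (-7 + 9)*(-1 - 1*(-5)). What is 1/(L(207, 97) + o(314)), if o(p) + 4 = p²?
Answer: 1/98807 ≈ 1.0121e-5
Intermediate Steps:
T = 8 (T = 2*(-1 + 5) = 2*4 = 8)
L(x, s) = 8 + x (L(x, s) = x + 8 = 8 + x)
o(p) = -4 + p²
1/(L(207, 97) + o(314)) = 1/((8 + 207) + (-4 + 314²)) = 1/(215 + (-4 + 98596)) = 1/(215 + 98592) = 1/98807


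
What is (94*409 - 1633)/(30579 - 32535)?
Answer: -12271/652 ≈ -18.821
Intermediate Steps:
(94*409 - 1633)/(30579 - 32535) = (38446 - 1633)/(-1956) = 36813*(-1/1956) = -12271/652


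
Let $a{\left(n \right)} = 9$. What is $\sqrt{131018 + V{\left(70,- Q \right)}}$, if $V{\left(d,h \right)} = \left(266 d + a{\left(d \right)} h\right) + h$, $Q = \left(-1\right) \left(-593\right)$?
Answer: $2 \sqrt{35927} \approx 379.09$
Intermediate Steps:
$Q = 593$
$V{\left(d,h \right)} = 10 h + 266 d$ ($V{\left(d,h \right)} = \left(266 d + 9 h\right) + h = \left(9 h + 266 d\right) + h = 10 h + 266 d$)
$\sqrt{131018 + V{\left(70,- Q \right)}} = \sqrt{131018 + \left(10 \left(\left(-1\right) 593\right) + 266 \cdot 70\right)} = \sqrt{131018 + \left(10 \left(-593\right) + 18620\right)} = \sqrt{131018 + \left(-5930 + 18620\right)} = \sqrt{131018 + 12690} = \sqrt{143708} = 2 \sqrt{35927}$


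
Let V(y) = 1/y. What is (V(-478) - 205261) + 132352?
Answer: -34850503/478 ≈ -72909.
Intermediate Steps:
(V(-478) - 205261) + 132352 = (1/(-478) - 205261) + 132352 = (-1/478 - 205261) + 132352 = -98114759/478 + 132352 = -34850503/478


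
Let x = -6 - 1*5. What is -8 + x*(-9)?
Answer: 91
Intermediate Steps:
x = -11 (x = -6 - 5 = -11)
-8 + x*(-9) = -8 - 11*(-9) = -8 + 99 = 91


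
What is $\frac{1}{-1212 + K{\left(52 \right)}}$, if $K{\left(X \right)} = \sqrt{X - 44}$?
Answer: $- \frac{303}{367234} - \frac{\sqrt{2}}{734468} \approx -0.00082701$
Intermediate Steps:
$K{\left(X \right)} = \sqrt{-44 + X}$
$\frac{1}{-1212 + K{\left(52 \right)}} = \frac{1}{-1212 + \sqrt{-44 + 52}} = \frac{1}{-1212 + \sqrt{8}} = \frac{1}{-1212 + 2 \sqrt{2}}$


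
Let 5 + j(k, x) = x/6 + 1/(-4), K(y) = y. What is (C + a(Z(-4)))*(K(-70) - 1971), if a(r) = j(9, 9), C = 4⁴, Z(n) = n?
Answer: -2059369/4 ≈ -5.1484e+5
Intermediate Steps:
j(k, x) = -21/4 + x/6 (j(k, x) = -5 + (x/6 + 1/(-4)) = -5 + (x*(⅙) + 1*(-¼)) = -5 + (x/6 - ¼) = -5 + (-¼ + x/6) = -21/4 + x/6)
C = 256
a(r) = -15/4 (a(r) = -21/4 + (⅙)*9 = -21/4 + 3/2 = -15/4)
(C + a(Z(-4)))*(K(-70) - 1971) = (256 - 15/4)*(-70 - 1971) = (1009/4)*(-2041) = -2059369/4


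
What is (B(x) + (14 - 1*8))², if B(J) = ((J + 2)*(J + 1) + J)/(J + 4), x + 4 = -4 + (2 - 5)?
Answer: 1369/49 ≈ 27.939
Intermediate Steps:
x = -11 (x = -4 + (-4 + (2 - 5)) = -4 + (-4 - 3) = -4 - 7 = -11)
B(J) = (J + (1 + J)*(2 + J))/(4 + J) (B(J) = ((2 + J)*(1 + J) + J)/(4 + J) = ((1 + J)*(2 + J) + J)/(4 + J) = (J + (1 + J)*(2 + J))/(4 + J))
(B(x) + (14 - 1*8))² = ((2 + (-11)² + 4*(-11))/(4 - 11) + (14 - 1*8))² = ((2 + 121 - 44)/(-7) + (14 - 8))² = (-⅐*79 + 6)² = (-79/7 + 6)² = (-37/7)² = 1369/49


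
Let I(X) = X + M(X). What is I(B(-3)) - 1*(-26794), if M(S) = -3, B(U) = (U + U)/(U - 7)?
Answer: 133958/5 ≈ 26792.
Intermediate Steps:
B(U) = 2*U/(-7 + U) (B(U) = (2*U)/(-7 + U) = 2*U/(-7 + U))
I(X) = -3 + X (I(X) = X - 3 = -3 + X)
I(B(-3)) - 1*(-26794) = (-3 + 2*(-3)/(-7 - 3)) - 1*(-26794) = (-3 + 2*(-3)/(-10)) + 26794 = (-3 + 2*(-3)*(-⅒)) + 26794 = (-3 + ⅗) + 26794 = -12/5 + 26794 = 133958/5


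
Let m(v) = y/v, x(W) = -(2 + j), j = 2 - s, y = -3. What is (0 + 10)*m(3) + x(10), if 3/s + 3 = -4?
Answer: -101/7 ≈ -14.429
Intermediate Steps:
s = -3/7 (s = 3/(-3 - 4) = 3/(-7) = 3*(-⅐) = -3/7 ≈ -0.42857)
j = 17/7 (j = 2 - 1*(-3/7) = 2 + 3/7 = 17/7 ≈ 2.4286)
x(W) = -31/7 (x(W) = -(2 + 17/7) = -1*31/7 = -31/7)
m(v) = -3/v
(0 + 10)*m(3) + x(10) = (0 + 10)*(-3/3) - 31/7 = 10*(-3*⅓) - 31/7 = 10*(-1) - 31/7 = -10 - 31/7 = -101/7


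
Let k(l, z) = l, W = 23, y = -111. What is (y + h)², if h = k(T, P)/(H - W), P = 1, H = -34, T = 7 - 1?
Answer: 4456321/361 ≈ 12344.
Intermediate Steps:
T = 6
h = -2/19 (h = 6/(-34 - 1*23) = 6/(-34 - 23) = 6/(-57) = 6*(-1/57) = -2/19 ≈ -0.10526)
(y + h)² = (-111 - 2/19)² = (-2111/19)² = 4456321/361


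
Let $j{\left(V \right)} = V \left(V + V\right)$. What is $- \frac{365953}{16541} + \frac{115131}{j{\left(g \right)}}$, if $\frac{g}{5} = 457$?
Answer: $- \frac{545648788997}{24675509350} \approx -22.113$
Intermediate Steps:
$g = 2285$ ($g = 5 \cdot 457 = 2285$)
$j{\left(V \right)} = 2 V^{2}$ ($j{\left(V \right)} = V 2 V = 2 V^{2}$)
$- \frac{365953}{16541} + \frac{115131}{j{\left(g \right)}} = - \frac{365953}{16541} + \frac{115131}{2 \cdot 2285^{2}} = \left(-365953\right) \frac{1}{16541} + \frac{115131}{2 \cdot 5221225} = - \frac{52279}{2363} + \frac{115131}{10442450} = - \frac{545648788997}{24675509350}$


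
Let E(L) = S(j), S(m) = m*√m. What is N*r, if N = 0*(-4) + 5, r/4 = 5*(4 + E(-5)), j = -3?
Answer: 400 - 300*I*√3 ≈ 400.0 - 519.62*I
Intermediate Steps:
S(m) = m^(3/2)
E(L) = -3*I*√3 (E(L) = (-3)^(3/2) = -3*I*√3)
r = 80 - 60*I*√3 (r = 4*(5*(4 - 3*I*√3)) = 4*(20 - 15*I*√3) = 80 - 60*I*√3 ≈ 80.0 - 103.92*I)
N = 5 (N = 0 + 5 = 5)
N*r = 5*(80 - 60*I*√3) = 400 - 300*I*√3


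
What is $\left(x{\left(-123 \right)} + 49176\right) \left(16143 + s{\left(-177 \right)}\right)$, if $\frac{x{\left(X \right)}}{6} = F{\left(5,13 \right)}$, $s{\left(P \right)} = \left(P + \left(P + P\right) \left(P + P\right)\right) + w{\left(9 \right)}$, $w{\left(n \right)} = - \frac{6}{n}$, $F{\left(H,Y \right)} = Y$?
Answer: $6958670792$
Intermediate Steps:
$s{\left(P \right)} = - \frac{2}{3} + P + 4 P^{2}$ ($s{\left(P \right)} = \left(P + \left(P + P\right) \left(P + P\right)\right) - \frac{6}{9} = \left(P + 2 P 2 P\right) - \frac{2}{3} = \left(P + 4 P^{2}\right) - \frac{2}{3} = - \frac{2}{3} + P + 4 P^{2}$)
$x{\left(X \right)} = 78$ ($x{\left(X \right)} = 6 \cdot 13 = 78$)
$\left(x{\left(-123 \right)} + 49176\right) \left(16143 + s{\left(-177 \right)}\right) = \left(78 + 49176\right) \left(16143 - \left(\frac{533}{3} - 125316\right)\right) = 49254 \left(16143 - - \frac{375415}{3}\right) = 49254 \left(16143 + \frac{375415}{3}\right) = 49254 \cdot \frac{423844}{3} = 6958670792$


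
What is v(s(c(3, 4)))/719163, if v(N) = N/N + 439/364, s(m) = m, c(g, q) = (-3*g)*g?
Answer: 803/261775332 ≈ 3.0675e-6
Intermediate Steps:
c(g, q) = -3*g**2
v(N) = 803/364 (v(N) = 1 + 439*(1/364) = 1 + 439/364 = 803/364)
v(s(c(3, 4)))/719163 = (803/364)/719163 = (803/364)*(1/719163) = 803/261775332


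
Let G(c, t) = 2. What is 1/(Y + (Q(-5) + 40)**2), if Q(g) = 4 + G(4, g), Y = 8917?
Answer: 1/11033 ≈ 9.0637e-5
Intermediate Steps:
Q(g) = 6 (Q(g) = 4 + 2 = 6)
1/(Y + (Q(-5) + 40)**2) = 1/(8917 + (6 + 40)**2) = 1/(8917 + 46**2) = 1/(8917 + 2116) = 1/11033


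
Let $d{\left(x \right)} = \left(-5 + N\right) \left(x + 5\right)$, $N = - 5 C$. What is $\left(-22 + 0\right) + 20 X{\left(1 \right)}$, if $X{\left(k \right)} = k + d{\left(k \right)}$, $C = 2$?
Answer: $-1802$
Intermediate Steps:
$N = -10$ ($N = \left(-5\right) 2 = -10$)
$d{\left(x \right)} = -75 - 15 x$ ($d{\left(x \right)} = \left(-5 - 10\right) \left(x + 5\right) = - 15 \left(5 + x\right) = -75 - 15 x$)
$X{\left(k \right)} = -75 - 14 k$ ($X{\left(k \right)} = k - \left(75 + 15 k\right) = -75 - 14 k$)
$\left(-22 + 0\right) + 20 X{\left(1 \right)} = \left(-22 + 0\right) + 20 \left(-75 - 14\right) = -22 + 20 \left(-75 - 14\right) = -22 + 20 \left(-89\right) = -22 - 1780 = -1802$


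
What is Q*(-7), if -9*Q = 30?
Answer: 70/3 ≈ 23.333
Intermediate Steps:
Q = -10/3 (Q = -⅑*30 = -10/3 ≈ -3.3333)
Q*(-7) = -10/3*(-7) = 70/3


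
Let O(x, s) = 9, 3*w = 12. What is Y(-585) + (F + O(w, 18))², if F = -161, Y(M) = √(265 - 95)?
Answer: 23104 + √170 ≈ 23117.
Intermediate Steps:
w = 4 (w = (⅓)*12 = 4)
Y(M) = √170
Y(-585) + (F + O(w, 18))² = √170 + (-161 + 9)² = √170 + (-152)² = √170 + 23104 = 23104 + √170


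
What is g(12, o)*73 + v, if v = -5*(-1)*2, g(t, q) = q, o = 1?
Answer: 83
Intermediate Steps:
v = 10 (v = 5*2 = 10)
g(12, o)*73 + v = 1*73 + 10 = 73 + 10 = 83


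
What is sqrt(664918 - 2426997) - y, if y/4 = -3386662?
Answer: 13546648 + I*sqrt(1762079) ≈ 1.3547e+7 + 1327.4*I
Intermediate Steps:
y = -13546648 (y = 4*(-3386662) = -13546648)
sqrt(664918 - 2426997) - y = sqrt(664918 - 2426997) - 1*(-13546648) = sqrt(-1762079) + 13546648 = I*sqrt(1762079) + 13546648 = 13546648 + I*sqrt(1762079)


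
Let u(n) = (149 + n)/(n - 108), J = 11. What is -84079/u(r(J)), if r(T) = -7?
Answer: 9669085/142 ≈ 68092.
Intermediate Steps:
u(n) = (149 + n)/(-108 + n)
-84079/u(r(J)) = -84079*(-108 - 7)/(149 - 7) = -84079/(142/(-115)) = -84079/((-1/115*142)) = -84079/(-142/115) = -84079*(-115/142) = 9669085/142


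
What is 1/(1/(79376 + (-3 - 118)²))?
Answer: 94017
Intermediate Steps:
1/(1/(79376 + (-3 - 118)²)) = 1/(1/(79376 + (-121)²)) = 1/(1/(79376 + 14641)) = 1/(1/94017) = 94017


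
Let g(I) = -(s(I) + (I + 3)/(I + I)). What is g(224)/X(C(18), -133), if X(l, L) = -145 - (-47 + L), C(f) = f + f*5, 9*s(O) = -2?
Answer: -1147/141120 ≈ -0.0081278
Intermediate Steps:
s(O) = -2/9 (s(O) = (⅑)*(-2) = -2/9)
C(f) = 6*f (C(f) = f + 5*f = 6*f)
X(l, L) = -98 - L (X(l, L) = -145 + (47 - L) = -98 - L)
g(I) = 2/9 - (3 + I)/(2*I) (g(I) = -(-2/9 + (I + 3)/(I + I)) = -(-2/9 + (3 + I)/((2*I))) = -(-2/9 + (3 + I)*(1/(2*I))) = -(-2/9 + (3 + I)/(2*I)) = 2/9 - (3 + I)/(2*I))
g(224)/X(C(18), -133) = ((1/18)*(-27 - 5*224)/224)/(-98 - 1*(-133)) = ((1/18)*(1/224)*(-27 - 1120))/(-98 + 133) = ((1/18)*(1/224)*(-1147))/35 = -1147/4032*1/35 = -1147/141120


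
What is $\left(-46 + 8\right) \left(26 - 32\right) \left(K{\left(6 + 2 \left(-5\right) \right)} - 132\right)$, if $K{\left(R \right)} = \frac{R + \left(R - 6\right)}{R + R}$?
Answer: $-29697$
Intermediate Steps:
$K{\left(R \right)} = \frac{-6 + 2 R}{2 R}$ ($K{\left(R \right)} = \frac{R + \left(R - 6\right)}{2 R} = \left(R + \left(-6 + R\right)\right) \frac{1}{2 R} = \left(-6 + 2 R\right) \frac{1}{2 R} = \frac{-6 + 2 R}{2 R}$)
$\left(-46 + 8\right) \left(26 - 32\right) \left(K{\left(6 + 2 \left(-5\right) \right)} - 132\right) = \left(-46 + 8\right) \left(26 - 32\right) \left(\frac{-3 + \left(6 + 2 \left(-5\right)\right)}{6 + 2 \left(-5\right)} - 132\right) = \left(-38\right) \left(-6\right) \left(\frac{-3 + \left(6 - 10\right)}{6 - 10} - 132\right) = 228 \left(\frac{-3 - 4}{-4} - 132\right) = 228 \left(\left(- \frac{1}{4}\right) \left(-7\right) - 132\right) = 228 \left(\frac{7}{4} - 132\right) = 228 \left(- \frac{521}{4}\right) = -29697$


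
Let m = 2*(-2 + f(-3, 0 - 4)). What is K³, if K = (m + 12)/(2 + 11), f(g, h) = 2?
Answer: 1728/2197 ≈ 0.78653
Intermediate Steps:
m = 0 (m = 2*(-2 + 2) = 2*0 = 0)
K = 12/13 (K = (0 + 12)/(2 + 11) = 12/13 ≈ 0.92308)
K³ = (12/13)³ = 1728/2197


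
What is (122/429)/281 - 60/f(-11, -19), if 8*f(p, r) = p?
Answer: 478222/10959 ≈ 43.637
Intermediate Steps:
f(p, r) = p/8
(122/429)/281 - 60/f(-11, -19) = (122/429)/281 - 60/((1/8)*(-11)) = (122*(1/429))*(1/281) - 60/(-11/8) = (122/429)*(1/281) - 60*(-8/11) = 122/120549 + 480/11 = 478222/10959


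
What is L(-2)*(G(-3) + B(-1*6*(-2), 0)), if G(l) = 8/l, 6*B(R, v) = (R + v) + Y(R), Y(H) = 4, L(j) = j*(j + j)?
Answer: 0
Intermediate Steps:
L(j) = 2*j**2 (L(j) = j*(2*j) = 2*j**2)
B(R, v) = 2/3 + R/6 + v/6 (B(R, v) = ((R + v) + 4)/6 = (4 + R + v)/6 = 2/3 + R/6 + v/6)
L(-2)*(G(-3) + B(-1*6*(-2), 0)) = (2*(-2)**2)*(8/(-3) + (2/3 + (-1*6*(-2))/6 + (1/6)*0)) = (2*4)*(8*(-1/3) + (2/3 + (-6*(-2))/6 + 0)) = 8*(-8/3 + (2/3 + (1/6)*12 + 0)) = 8*(-8/3 + (2/3 + 2 + 0)) = 8*(-8/3 + 8/3) = 8*0 = 0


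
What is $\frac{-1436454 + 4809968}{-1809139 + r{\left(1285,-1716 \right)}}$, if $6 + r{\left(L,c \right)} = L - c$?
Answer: $- \frac{1686757}{903072} \approx -1.8678$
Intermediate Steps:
$r{\left(L,c \right)} = -6 + L - c$ ($r{\left(L,c \right)} = -6 + \left(L - c\right) = -6 + L - c$)
$\frac{-1436454 + 4809968}{-1809139 + r{\left(1285,-1716 \right)}} = \frac{-1436454 + 4809968}{-1809139 - -2995} = \frac{3373514}{-1809139 + \left(-6 + 1285 + 1716\right)} = \frac{3373514}{-1809139 + 2995} = \frac{3373514}{-1806144} = 3373514 \left(- \frac{1}{1806144}\right) = - \frac{1686757}{903072}$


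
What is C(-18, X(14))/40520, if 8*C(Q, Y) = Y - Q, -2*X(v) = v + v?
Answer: 1/81040 ≈ 1.2340e-5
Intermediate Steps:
X(v) = -v (X(v) = -(v + v)/2 = -v)
C(Q, Y) = -Q/8 + Y/8 (C(Q, Y) = (Y - Q)/8 = -Q/8 + Y/8)
C(-18, X(14))/40520 = (-⅛*(-18) + (-1*14)/8)/40520 = (9/4 + (⅛)*(-14))*(1/40520) = (9/4 - 7/4)*(1/40520) = (½)*(1/40520) = 1/81040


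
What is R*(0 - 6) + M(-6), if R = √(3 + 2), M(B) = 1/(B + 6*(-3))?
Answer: -1/24 - 6*√5 ≈ -13.458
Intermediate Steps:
M(B) = 1/(-18 + B) (M(B) = 1/(B - 18) = 1/(-18 + B))
R = √5 ≈ 2.2361
R*(0 - 6) + M(-6) = √5*(0 - 6) + 1/(-18 - 6) = √5*(-6) + 1/(-24) = -6*√5 - 1/24 = -1/24 - 6*√5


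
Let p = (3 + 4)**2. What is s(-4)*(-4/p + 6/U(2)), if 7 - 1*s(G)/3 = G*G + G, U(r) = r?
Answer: -2145/49 ≈ -43.776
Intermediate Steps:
s(G) = 21 - 3*G - 3*G**2 (s(G) = 21 - 3*(G*G + G) = 21 - 3*(G**2 + G) = 21 - 3*(G + G**2) = 21 + (-3*G - 3*G**2) = 21 - 3*G - 3*G**2)
p = 49 (p = 7**2 = 49)
s(-4)*(-4/p + 6/U(2)) = (21 - 3*(-4) - 3*(-4)**2)*(-4/49 + 6/2) = (21 + 12 - 3*16)*(-4*1/49 + 6*(1/2)) = (21 + 12 - 48)*(-4/49 + 3) = -15*143/49 = -2145/49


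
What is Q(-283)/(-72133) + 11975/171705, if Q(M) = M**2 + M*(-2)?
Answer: -2597014820/2477119353 ≈ -1.0484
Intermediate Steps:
Q(M) = M**2 - 2*M
Q(-283)/(-72133) + 11975/171705 = -283*(-2 - 283)/(-72133) + 11975/171705 = -283*(-285)*(-1/72133) + 11975*(1/171705) = 80655*(-1/72133) + 2395/34341 = -80655/72133 + 2395/34341 = -2597014820/2477119353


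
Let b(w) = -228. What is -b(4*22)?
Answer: 228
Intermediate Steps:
-b(4*22) = -1*(-228) = 228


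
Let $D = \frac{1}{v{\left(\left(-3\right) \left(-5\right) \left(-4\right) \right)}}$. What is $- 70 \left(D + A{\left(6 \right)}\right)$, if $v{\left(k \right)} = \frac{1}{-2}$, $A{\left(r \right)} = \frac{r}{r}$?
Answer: $70$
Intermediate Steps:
$A{\left(r \right)} = 1$
$v{\left(k \right)} = - \frac{1}{2}$
$D = -2$ ($D = \frac{1}{- \frac{1}{2}} = -2$)
$- 70 \left(D + A{\left(6 \right)}\right) = - 70 \left(-2 + 1\right) = \left(-70\right) \left(-1\right) = 70$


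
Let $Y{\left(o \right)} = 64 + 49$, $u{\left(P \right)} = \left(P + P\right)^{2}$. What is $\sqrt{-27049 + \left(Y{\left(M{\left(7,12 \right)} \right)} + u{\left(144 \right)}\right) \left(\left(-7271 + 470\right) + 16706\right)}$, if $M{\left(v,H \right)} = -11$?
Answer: $2 \sqrt{205663134} \approx 28682.0$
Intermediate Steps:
$u{\left(P \right)} = 4 P^{2}$ ($u{\left(P \right)} = \left(2 P\right)^{2} = 4 P^{2}$)
$Y{\left(o \right)} = 113$
$\sqrt{-27049 + \left(Y{\left(M{\left(7,12 \right)} \right)} + u{\left(144 \right)}\right) \left(\left(-7271 + 470\right) + 16706\right)} = \sqrt{-27049 + \left(113 + 4 \cdot 144^{2}\right) \left(\left(-7271 + 470\right) + 16706\right)} = \sqrt{-27049 + \left(113 + 4 \cdot 20736\right) \left(-6801 + 16706\right)} = \sqrt{-27049 + \left(113 + 82944\right) 9905} = \sqrt{-27049 + 83057 \cdot 9905} = \sqrt{-27049 + 822679585} = \sqrt{822652536} = 2 \sqrt{205663134}$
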